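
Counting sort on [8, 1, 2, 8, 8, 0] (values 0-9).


Input: [8, 1, 2, 8, 8, 0]
Counts: [1, 1, 1, 0, 0, 0, 0, 0, 3, 0]

Sorted: [0, 1, 2, 8, 8, 8]


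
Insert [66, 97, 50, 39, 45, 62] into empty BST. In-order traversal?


Insert 66: root
Insert 97: R from 66
Insert 50: L from 66
Insert 39: L from 66 -> L from 50
Insert 45: L from 66 -> L from 50 -> R from 39
Insert 62: L from 66 -> R from 50

In-order: [39, 45, 50, 62, 66, 97]


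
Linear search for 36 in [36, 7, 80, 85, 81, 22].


i=0: 36==36 found!

Found at 0, 1 comps


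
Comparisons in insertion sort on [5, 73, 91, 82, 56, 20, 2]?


Algorithm: insertion sort
Input: [5, 73, 91, 82, 56, 20, 2]
Sorted: [2, 5, 20, 56, 73, 82, 91]

19


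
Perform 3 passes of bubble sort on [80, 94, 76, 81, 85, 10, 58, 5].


Initial: [80, 94, 76, 81, 85, 10, 58, 5]
Pass 1: [80, 76, 81, 85, 10, 58, 5, 94] (6 swaps)
Pass 2: [76, 80, 81, 10, 58, 5, 85, 94] (4 swaps)
Pass 3: [76, 80, 10, 58, 5, 81, 85, 94] (3 swaps)

After 3 passes: [76, 80, 10, 58, 5, 81, 85, 94]


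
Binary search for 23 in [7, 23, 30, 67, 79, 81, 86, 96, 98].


Step 1: lo=0, hi=8, mid=4, val=79
Step 2: lo=0, hi=3, mid=1, val=23

Found at index 1


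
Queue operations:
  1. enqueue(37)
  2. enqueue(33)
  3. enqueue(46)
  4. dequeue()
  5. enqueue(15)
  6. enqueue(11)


enqueue(37) -> [37]
enqueue(33) -> [37, 33]
enqueue(46) -> [37, 33, 46]
dequeue()->37, [33, 46]
enqueue(15) -> [33, 46, 15]
enqueue(11) -> [33, 46, 15, 11]

Final queue: [33, 46, 15, 11]


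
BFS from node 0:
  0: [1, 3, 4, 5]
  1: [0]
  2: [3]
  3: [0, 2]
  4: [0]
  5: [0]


Visit 0, enqueue [1, 3, 4, 5]
Visit 1, enqueue []
Visit 3, enqueue [2]
Visit 4, enqueue []
Visit 5, enqueue []
Visit 2, enqueue []

BFS order: [0, 1, 3, 4, 5, 2]


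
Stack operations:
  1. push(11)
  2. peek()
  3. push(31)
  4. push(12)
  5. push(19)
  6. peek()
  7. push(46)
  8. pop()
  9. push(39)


push(11) -> [11]
peek()->11
push(31) -> [11, 31]
push(12) -> [11, 31, 12]
push(19) -> [11, 31, 12, 19]
peek()->19
push(46) -> [11, 31, 12, 19, 46]
pop()->46, [11, 31, 12, 19]
push(39) -> [11, 31, 12, 19, 39]

Final stack: [11, 31, 12, 19, 39]


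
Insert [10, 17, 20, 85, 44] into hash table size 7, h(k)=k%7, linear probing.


Insert 10: h=3 -> slot 3
Insert 17: h=3, 1 probes -> slot 4
Insert 20: h=6 -> slot 6
Insert 85: h=1 -> slot 1
Insert 44: h=2 -> slot 2

Table: [None, 85, 44, 10, 17, None, 20]


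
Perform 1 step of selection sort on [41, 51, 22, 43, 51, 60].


Initial: [41, 51, 22, 43, 51, 60]
Step 1: min=22 at 2
  Swap: [22, 51, 41, 43, 51, 60]

After 1 step: [22, 51, 41, 43, 51, 60]


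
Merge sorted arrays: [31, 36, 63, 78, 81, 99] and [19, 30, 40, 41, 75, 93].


Take 19 from B
Take 30 from B
Take 31 from A
Take 36 from A
Take 40 from B
Take 41 from B
Take 63 from A
Take 75 from B
Take 78 from A
Take 81 from A
Take 93 from B

Merged: [19, 30, 31, 36, 40, 41, 63, 75, 78, 81, 93, 99]


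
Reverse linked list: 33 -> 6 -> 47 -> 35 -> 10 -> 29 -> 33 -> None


Step 1: curr=33, set curr.next=prev(None) | reversed so far: 33
Step 2: curr=6, set curr.next=prev(33) | reversed so far: 6 -> 33
Step 3: curr=47, set curr.next=prev(6) | reversed so far: 47 -> 6 -> 33
Step 4: curr=35, set curr.next=prev(47) | reversed so far: 35 -> 47 -> 6 -> 33
Step 5: curr=10, set curr.next=prev(35) | reversed so far: 10 -> 35 -> 47 -> 6 -> 33
Step 6: curr=29, set curr.next=prev(10) | reversed so far: 29 -> 10 -> 35 -> 47 -> 6 -> 33
Step 7: curr=33, set curr.next=prev(29) | reversed so far: 33 -> 29 -> 10 -> 35 -> 47 -> 6 -> 33

33 -> 29 -> 10 -> 35 -> 47 -> 6 -> 33 -> None


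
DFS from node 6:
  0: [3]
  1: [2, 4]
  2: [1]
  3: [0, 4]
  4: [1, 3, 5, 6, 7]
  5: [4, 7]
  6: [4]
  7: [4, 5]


Visit 6, push [4]
Visit 4, push [7, 5, 3, 1]
Visit 1, push [2]
Visit 2, push []
Visit 3, push [0]
Visit 0, push []
Visit 5, push [7]
Visit 7, push []

DFS order: [6, 4, 1, 2, 3, 0, 5, 7]


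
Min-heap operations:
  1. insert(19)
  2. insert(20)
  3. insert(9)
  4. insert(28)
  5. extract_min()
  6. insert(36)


insert(19) -> [19]
insert(20) -> [19, 20]
insert(9) -> [9, 20, 19]
insert(28) -> [9, 20, 19, 28]
extract_min()->9, [19, 20, 28]
insert(36) -> [19, 20, 28, 36]

Final heap: [19, 20, 28, 36]


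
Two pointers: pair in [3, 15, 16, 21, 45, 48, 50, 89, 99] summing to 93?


lo=0(3)+hi=8(99)=102
lo=0(3)+hi=7(89)=92
lo=1(15)+hi=7(89)=104
lo=1(15)+hi=6(50)=65
lo=2(16)+hi=6(50)=66
lo=3(21)+hi=6(50)=71
lo=4(45)+hi=6(50)=95
lo=4(45)+hi=5(48)=93

Yes: 45+48=93


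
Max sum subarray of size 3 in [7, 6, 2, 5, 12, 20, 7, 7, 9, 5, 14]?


[0:3]: 15
[1:4]: 13
[2:5]: 19
[3:6]: 37
[4:7]: 39
[5:8]: 34
[6:9]: 23
[7:10]: 21
[8:11]: 28

Max: 39 at [4:7]


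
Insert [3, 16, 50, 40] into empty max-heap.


Insert 3: [3]
Insert 16: [16, 3]
Insert 50: [50, 3, 16]
Insert 40: [50, 40, 16, 3]

Final heap: [50, 40, 16, 3]


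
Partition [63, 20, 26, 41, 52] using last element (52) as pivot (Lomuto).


Pivot: 52
  20 <= 52: swap -> [20, 63, 26, 41, 52]
  26 <= 52: swap -> [20, 26, 63, 41, 52]
  41 <= 52: swap -> [20, 26, 41, 63, 52]
Place pivot at 3: [20, 26, 41, 52, 63]

Partitioned: [20, 26, 41, 52, 63]


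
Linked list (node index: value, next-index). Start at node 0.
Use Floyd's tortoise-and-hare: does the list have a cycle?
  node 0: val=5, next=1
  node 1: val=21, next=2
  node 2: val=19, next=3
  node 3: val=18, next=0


Floyd's tortoise (slow, +1) and hare (fast, +2):
  init: slow=0, fast=0
  step 1: slow=1, fast=2
  step 2: slow=2, fast=0
  step 3: slow=3, fast=2
  step 4: slow=0, fast=0
  slow == fast at node 0: cycle detected

Cycle: yes


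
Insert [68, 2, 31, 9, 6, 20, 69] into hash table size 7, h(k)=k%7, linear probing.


Insert 68: h=5 -> slot 5
Insert 2: h=2 -> slot 2
Insert 31: h=3 -> slot 3
Insert 9: h=2, 2 probes -> slot 4
Insert 6: h=6 -> slot 6
Insert 20: h=6, 1 probes -> slot 0
Insert 69: h=6, 2 probes -> slot 1

Table: [20, 69, 2, 31, 9, 68, 6]


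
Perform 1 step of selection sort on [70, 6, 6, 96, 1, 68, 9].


Initial: [70, 6, 6, 96, 1, 68, 9]
Step 1: min=1 at 4
  Swap: [1, 6, 6, 96, 70, 68, 9]

After 1 step: [1, 6, 6, 96, 70, 68, 9]


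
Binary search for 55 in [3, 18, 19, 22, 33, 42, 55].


Step 1: lo=0, hi=6, mid=3, val=22
Step 2: lo=4, hi=6, mid=5, val=42
Step 3: lo=6, hi=6, mid=6, val=55

Found at index 6


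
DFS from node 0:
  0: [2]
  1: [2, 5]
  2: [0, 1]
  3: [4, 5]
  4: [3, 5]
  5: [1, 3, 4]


Visit 0, push [2]
Visit 2, push [1]
Visit 1, push [5]
Visit 5, push [4, 3]
Visit 3, push [4]
Visit 4, push []

DFS order: [0, 2, 1, 5, 3, 4]


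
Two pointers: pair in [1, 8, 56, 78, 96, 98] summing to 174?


lo=0(1)+hi=5(98)=99
lo=1(8)+hi=5(98)=106
lo=2(56)+hi=5(98)=154
lo=3(78)+hi=5(98)=176
lo=3(78)+hi=4(96)=174

Yes: 78+96=174


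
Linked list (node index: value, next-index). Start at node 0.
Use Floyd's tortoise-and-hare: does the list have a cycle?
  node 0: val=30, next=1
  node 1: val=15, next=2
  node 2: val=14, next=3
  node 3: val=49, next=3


Floyd's tortoise (slow, +1) and hare (fast, +2):
  init: slow=0, fast=0
  step 1: slow=1, fast=2
  step 2: slow=2, fast=3
  step 3: slow=3, fast=3
  slow == fast at node 3: cycle detected

Cycle: yes


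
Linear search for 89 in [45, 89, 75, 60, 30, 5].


i=0: 45!=89
i=1: 89==89 found!

Found at 1, 2 comps


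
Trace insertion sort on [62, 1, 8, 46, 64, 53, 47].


Initial: [62, 1, 8, 46, 64, 53, 47]
Insert 1: [1, 62, 8, 46, 64, 53, 47]
Insert 8: [1, 8, 62, 46, 64, 53, 47]
Insert 46: [1, 8, 46, 62, 64, 53, 47]
Insert 64: [1, 8, 46, 62, 64, 53, 47]
Insert 53: [1, 8, 46, 53, 62, 64, 47]
Insert 47: [1, 8, 46, 47, 53, 62, 64]

Sorted: [1, 8, 46, 47, 53, 62, 64]


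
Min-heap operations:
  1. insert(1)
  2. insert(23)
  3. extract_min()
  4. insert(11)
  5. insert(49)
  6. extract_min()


insert(1) -> [1]
insert(23) -> [1, 23]
extract_min()->1, [23]
insert(11) -> [11, 23]
insert(49) -> [11, 23, 49]
extract_min()->11, [23, 49]

Final heap: [23, 49]


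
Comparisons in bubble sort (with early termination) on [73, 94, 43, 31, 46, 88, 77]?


Algorithm: bubble sort (with early termination)
Input: [73, 94, 43, 31, 46, 88, 77]
Sorted: [31, 43, 46, 73, 77, 88, 94]

18


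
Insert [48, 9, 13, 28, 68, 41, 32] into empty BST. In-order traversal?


Insert 48: root
Insert 9: L from 48
Insert 13: L from 48 -> R from 9
Insert 28: L from 48 -> R from 9 -> R from 13
Insert 68: R from 48
Insert 41: L from 48 -> R from 9 -> R from 13 -> R from 28
Insert 32: L from 48 -> R from 9 -> R from 13 -> R from 28 -> L from 41

In-order: [9, 13, 28, 32, 41, 48, 68]


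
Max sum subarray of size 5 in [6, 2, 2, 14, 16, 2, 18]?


[0:5]: 40
[1:6]: 36
[2:7]: 52

Max: 52 at [2:7]


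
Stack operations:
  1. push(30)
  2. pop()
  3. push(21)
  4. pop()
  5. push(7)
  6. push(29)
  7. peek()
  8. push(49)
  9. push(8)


push(30) -> [30]
pop()->30, []
push(21) -> [21]
pop()->21, []
push(7) -> [7]
push(29) -> [7, 29]
peek()->29
push(49) -> [7, 29, 49]
push(8) -> [7, 29, 49, 8]

Final stack: [7, 29, 49, 8]


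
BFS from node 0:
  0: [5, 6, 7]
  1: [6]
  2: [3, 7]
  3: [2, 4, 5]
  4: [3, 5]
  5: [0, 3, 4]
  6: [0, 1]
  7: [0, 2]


Visit 0, enqueue [5, 6, 7]
Visit 5, enqueue [3, 4]
Visit 6, enqueue [1]
Visit 7, enqueue [2]
Visit 3, enqueue []
Visit 4, enqueue []
Visit 1, enqueue []
Visit 2, enqueue []

BFS order: [0, 5, 6, 7, 3, 4, 1, 2]


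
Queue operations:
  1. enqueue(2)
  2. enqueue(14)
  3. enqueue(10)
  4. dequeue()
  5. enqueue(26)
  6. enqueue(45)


enqueue(2) -> [2]
enqueue(14) -> [2, 14]
enqueue(10) -> [2, 14, 10]
dequeue()->2, [14, 10]
enqueue(26) -> [14, 10, 26]
enqueue(45) -> [14, 10, 26, 45]

Final queue: [14, 10, 26, 45]


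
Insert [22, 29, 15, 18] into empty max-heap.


Insert 22: [22]
Insert 29: [29, 22]
Insert 15: [29, 22, 15]
Insert 18: [29, 22, 15, 18]

Final heap: [29, 22, 15, 18]


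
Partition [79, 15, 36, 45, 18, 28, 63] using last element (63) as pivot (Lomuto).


Pivot: 63
  15 <= 63: swap -> [15, 79, 36, 45, 18, 28, 63]
  36 <= 63: swap -> [15, 36, 79, 45, 18, 28, 63]
  45 <= 63: swap -> [15, 36, 45, 79, 18, 28, 63]
  18 <= 63: swap -> [15, 36, 45, 18, 79, 28, 63]
  28 <= 63: swap -> [15, 36, 45, 18, 28, 79, 63]
Place pivot at 5: [15, 36, 45, 18, 28, 63, 79]

Partitioned: [15, 36, 45, 18, 28, 63, 79]


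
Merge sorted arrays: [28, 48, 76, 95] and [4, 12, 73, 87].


Take 4 from B
Take 12 from B
Take 28 from A
Take 48 from A
Take 73 from B
Take 76 from A
Take 87 from B

Merged: [4, 12, 28, 48, 73, 76, 87, 95]


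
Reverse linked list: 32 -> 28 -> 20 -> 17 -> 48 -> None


Step 1: curr=32, set curr.next=prev(None) | reversed so far: 32
Step 2: curr=28, set curr.next=prev(32) | reversed so far: 28 -> 32
Step 3: curr=20, set curr.next=prev(28) | reversed so far: 20 -> 28 -> 32
Step 4: curr=17, set curr.next=prev(20) | reversed so far: 17 -> 20 -> 28 -> 32
Step 5: curr=48, set curr.next=prev(17) | reversed so far: 48 -> 17 -> 20 -> 28 -> 32

48 -> 17 -> 20 -> 28 -> 32 -> None


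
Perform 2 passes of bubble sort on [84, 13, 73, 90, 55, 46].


Initial: [84, 13, 73, 90, 55, 46]
Pass 1: [13, 73, 84, 55, 46, 90] (4 swaps)
Pass 2: [13, 73, 55, 46, 84, 90] (2 swaps)

After 2 passes: [13, 73, 55, 46, 84, 90]


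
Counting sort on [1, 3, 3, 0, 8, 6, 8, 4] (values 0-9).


Input: [1, 3, 3, 0, 8, 6, 8, 4]
Counts: [1, 1, 0, 2, 1, 0, 1, 0, 2, 0]

Sorted: [0, 1, 3, 3, 4, 6, 8, 8]


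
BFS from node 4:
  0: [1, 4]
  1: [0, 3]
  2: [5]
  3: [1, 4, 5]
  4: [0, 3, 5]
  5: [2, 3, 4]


Visit 4, enqueue [0, 3, 5]
Visit 0, enqueue [1]
Visit 3, enqueue []
Visit 5, enqueue [2]
Visit 1, enqueue []
Visit 2, enqueue []

BFS order: [4, 0, 3, 5, 1, 2]


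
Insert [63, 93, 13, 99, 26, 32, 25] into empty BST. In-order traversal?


Insert 63: root
Insert 93: R from 63
Insert 13: L from 63
Insert 99: R from 63 -> R from 93
Insert 26: L from 63 -> R from 13
Insert 32: L from 63 -> R from 13 -> R from 26
Insert 25: L from 63 -> R from 13 -> L from 26

In-order: [13, 25, 26, 32, 63, 93, 99]


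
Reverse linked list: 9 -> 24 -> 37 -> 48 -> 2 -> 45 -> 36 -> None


Step 1: curr=9, set curr.next=prev(None) | reversed so far: 9
Step 2: curr=24, set curr.next=prev(9) | reversed so far: 24 -> 9
Step 3: curr=37, set curr.next=prev(24) | reversed so far: 37 -> 24 -> 9
Step 4: curr=48, set curr.next=prev(37) | reversed so far: 48 -> 37 -> 24 -> 9
Step 5: curr=2, set curr.next=prev(48) | reversed so far: 2 -> 48 -> 37 -> 24 -> 9
Step 6: curr=45, set curr.next=prev(2) | reversed so far: 45 -> 2 -> 48 -> 37 -> 24 -> 9
Step 7: curr=36, set curr.next=prev(45) | reversed so far: 36 -> 45 -> 2 -> 48 -> 37 -> 24 -> 9

36 -> 45 -> 2 -> 48 -> 37 -> 24 -> 9 -> None


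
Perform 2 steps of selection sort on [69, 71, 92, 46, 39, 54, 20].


Initial: [69, 71, 92, 46, 39, 54, 20]
Step 1: min=20 at 6
  Swap: [20, 71, 92, 46, 39, 54, 69]
Step 2: min=39 at 4
  Swap: [20, 39, 92, 46, 71, 54, 69]

After 2 steps: [20, 39, 92, 46, 71, 54, 69]


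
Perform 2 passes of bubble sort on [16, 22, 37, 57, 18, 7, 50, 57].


Initial: [16, 22, 37, 57, 18, 7, 50, 57]
Pass 1: [16, 22, 37, 18, 7, 50, 57, 57] (3 swaps)
Pass 2: [16, 22, 18, 7, 37, 50, 57, 57] (2 swaps)

After 2 passes: [16, 22, 18, 7, 37, 50, 57, 57]


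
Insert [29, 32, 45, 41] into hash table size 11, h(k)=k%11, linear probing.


Insert 29: h=7 -> slot 7
Insert 32: h=10 -> slot 10
Insert 45: h=1 -> slot 1
Insert 41: h=8 -> slot 8

Table: [None, 45, None, None, None, None, None, 29, 41, None, 32]


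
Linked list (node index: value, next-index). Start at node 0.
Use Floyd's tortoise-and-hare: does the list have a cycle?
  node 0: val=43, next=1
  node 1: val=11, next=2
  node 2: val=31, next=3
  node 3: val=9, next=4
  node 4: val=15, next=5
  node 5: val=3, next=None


Floyd's tortoise (slow, +1) and hare (fast, +2):
  init: slow=0, fast=0
  step 1: slow=1, fast=2
  step 2: slow=2, fast=4
  step 3: fast 4->5->None, no cycle

Cycle: no


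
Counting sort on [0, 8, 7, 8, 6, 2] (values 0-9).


Input: [0, 8, 7, 8, 6, 2]
Counts: [1, 0, 1, 0, 0, 0, 1, 1, 2, 0]

Sorted: [0, 2, 6, 7, 8, 8]


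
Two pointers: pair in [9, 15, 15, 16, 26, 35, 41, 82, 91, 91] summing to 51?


lo=0(9)+hi=9(91)=100
lo=0(9)+hi=8(91)=100
lo=0(9)+hi=7(82)=91
lo=0(9)+hi=6(41)=50
lo=1(15)+hi=6(41)=56
lo=1(15)+hi=5(35)=50
lo=2(15)+hi=5(35)=50
lo=3(16)+hi=5(35)=51

Yes: 16+35=51


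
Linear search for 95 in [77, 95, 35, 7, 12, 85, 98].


i=0: 77!=95
i=1: 95==95 found!

Found at 1, 2 comps


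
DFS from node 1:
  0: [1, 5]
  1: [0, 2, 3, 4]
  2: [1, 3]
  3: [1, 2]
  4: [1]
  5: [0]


Visit 1, push [4, 3, 2, 0]
Visit 0, push [5]
Visit 5, push []
Visit 2, push [3]
Visit 3, push []
Visit 4, push []

DFS order: [1, 0, 5, 2, 3, 4]


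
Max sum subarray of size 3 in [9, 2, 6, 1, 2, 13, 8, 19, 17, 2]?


[0:3]: 17
[1:4]: 9
[2:5]: 9
[3:6]: 16
[4:7]: 23
[5:8]: 40
[6:9]: 44
[7:10]: 38

Max: 44 at [6:9]


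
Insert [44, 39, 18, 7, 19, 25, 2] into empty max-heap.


Insert 44: [44]
Insert 39: [44, 39]
Insert 18: [44, 39, 18]
Insert 7: [44, 39, 18, 7]
Insert 19: [44, 39, 18, 7, 19]
Insert 25: [44, 39, 25, 7, 19, 18]
Insert 2: [44, 39, 25, 7, 19, 18, 2]

Final heap: [44, 39, 25, 7, 19, 18, 2]


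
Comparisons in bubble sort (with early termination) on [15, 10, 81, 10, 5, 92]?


Algorithm: bubble sort (with early termination)
Input: [15, 10, 81, 10, 5, 92]
Sorted: [5, 10, 10, 15, 81, 92]

15


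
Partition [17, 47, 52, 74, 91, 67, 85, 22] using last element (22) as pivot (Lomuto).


Pivot: 22
  17 <= 22: advance i (no swap)
Place pivot at 1: [17, 22, 52, 74, 91, 67, 85, 47]

Partitioned: [17, 22, 52, 74, 91, 67, 85, 47]


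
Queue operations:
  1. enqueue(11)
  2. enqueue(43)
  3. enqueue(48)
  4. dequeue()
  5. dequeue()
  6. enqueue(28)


enqueue(11) -> [11]
enqueue(43) -> [11, 43]
enqueue(48) -> [11, 43, 48]
dequeue()->11, [43, 48]
dequeue()->43, [48]
enqueue(28) -> [48, 28]

Final queue: [48, 28]


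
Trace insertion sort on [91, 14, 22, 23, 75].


Initial: [91, 14, 22, 23, 75]
Insert 14: [14, 91, 22, 23, 75]
Insert 22: [14, 22, 91, 23, 75]
Insert 23: [14, 22, 23, 91, 75]
Insert 75: [14, 22, 23, 75, 91]

Sorted: [14, 22, 23, 75, 91]


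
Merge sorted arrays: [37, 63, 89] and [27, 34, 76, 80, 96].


Take 27 from B
Take 34 from B
Take 37 from A
Take 63 from A
Take 76 from B
Take 80 from B
Take 89 from A

Merged: [27, 34, 37, 63, 76, 80, 89, 96]


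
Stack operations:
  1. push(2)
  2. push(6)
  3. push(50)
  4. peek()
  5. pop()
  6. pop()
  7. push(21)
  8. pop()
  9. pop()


push(2) -> [2]
push(6) -> [2, 6]
push(50) -> [2, 6, 50]
peek()->50
pop()->50, [2, 6]
pop()->6, [2]
push(21) -> [2, 21]
pop()->21, [2]
pop()->2, []

Final stack: []


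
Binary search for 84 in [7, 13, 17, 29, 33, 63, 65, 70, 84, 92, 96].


Step 1: lo=0, hi=10, mid=5, val=63
Step 2: lo=6, hi=10, mid=8, val=84

Found at index 8


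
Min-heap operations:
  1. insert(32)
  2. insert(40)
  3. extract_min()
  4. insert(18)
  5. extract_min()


insert(32) -> [32]
insert(40) -> [32, 40]
extract_min()->32, [40]
insert(18) -> [18, 40]
extract_min()->18, [40]

Final heap: [40]


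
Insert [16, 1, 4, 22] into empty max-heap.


Insert 16: [16]
Insert 1: [16, 1]
Insert 4: [16, 1, 4]
Insert 22: [22, 16, 4, 1]

Final heap: [22, 16, 4, 1]


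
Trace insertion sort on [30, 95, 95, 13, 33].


Initial: [30, 95, 95, 13, 33]
Insert 95: [30, 95, 95, 13, 33]
Insert 95: [30, 95, 95, 13, 33]
Insert 13: [13, 30, 95, 95, 33]
Insert 33: [13, 30, 33, 95, 95]

Sorted: [13, 30, 33, 95, 95]


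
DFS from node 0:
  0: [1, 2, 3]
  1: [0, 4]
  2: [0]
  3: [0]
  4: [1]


Visit 0, push [3, 2, 1]
Visit 1, push [4]
Visit 4, push []
Visit 2, push []
Visit 3, push []

DFS order: [0, 1, 4, 2, 3]


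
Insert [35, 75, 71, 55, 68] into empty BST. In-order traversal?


Insert 35: root
Insert 75: R from 35
Insert 71: R from 35 -> L from 75
Insert 55: R from 35 -> L from 75 -> L from 71
Insert 68: R from 35 -> L from 75 -> L from 71 -> R from 55

In-order: [35, 55, 68, 71, 75]


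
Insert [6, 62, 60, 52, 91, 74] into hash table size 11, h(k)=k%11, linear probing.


Insert 6: h=6 -> slot 6
Insert 62: h=7 -> slot 7
Insert 60: h=5 -> slot 5
Insert 52: h=8 -> slot 8
Insert 91: h=3 -> slot 3
Insert 74: h=8, 1 probes -> slot 9

Table: [None, None, None, 91, None, 60, 6, 62, 52, 74, None]


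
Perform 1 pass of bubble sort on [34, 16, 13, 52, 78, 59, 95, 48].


Initial: [34, 16, 13, 52, 78, 59, 95, 48]
Pass 1: [16, 13, 34, 52, 59, 78, 48, 95] (4 swaps)

After 1 pass: [16, 13, 34, 52, 59, 78, 48, 95]


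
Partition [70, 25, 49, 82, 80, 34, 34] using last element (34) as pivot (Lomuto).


Pivot: 34
  25 <= 34: swap -> [25, 70, 49, 82, 80, 34, 34]
  34 <= 34: swap -> [25, 34, 49, 82, 80, 70, 34]
Place pivot at 2: [25, 34, 34, 82, 80, 70, 49]

Partitioned: [25, 34, 34, 82, 80, 70, 49]


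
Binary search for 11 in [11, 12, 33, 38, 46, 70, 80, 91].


Step 1: lo=0, hi=7, mid=3, val=38
Step 2: lo=0, hi=2, mid=1, val=12
Step 3: lo=0, hi=0, mid=0, val=11

Found at index 0


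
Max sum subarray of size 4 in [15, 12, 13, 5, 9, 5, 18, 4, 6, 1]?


[0:4]: 45
[1:5]: 39
[2:6]: 32
[3:7]: 37
[4:8]: 36
[5:9]: 33
[6:10]: 29

Max: 45 at [0:4]


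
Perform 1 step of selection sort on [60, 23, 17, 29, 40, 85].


Initial: [60, 23, 17, 29, 40, 85]
Step 1: min=17 at 2
  Swap: [17, 23, 60, 29, 40, 85]

After 1 step: [17, 23, 60, 29, 40, 85]


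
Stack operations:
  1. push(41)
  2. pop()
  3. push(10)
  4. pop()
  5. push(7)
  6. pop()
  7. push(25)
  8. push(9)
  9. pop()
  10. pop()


push(41) -> [41]
pop()->41, []
push(10) -> [10]
pop()->10, []
push(7) -> [7]
pop()->7, []
push(25) -> [25]
push(9) -> [25, 9]
pop()->9, [25]
pop()->25, []

Final stack: []


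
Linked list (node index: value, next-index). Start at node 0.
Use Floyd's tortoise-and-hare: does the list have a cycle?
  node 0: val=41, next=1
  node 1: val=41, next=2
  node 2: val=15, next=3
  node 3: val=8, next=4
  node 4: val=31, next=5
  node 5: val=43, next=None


Floyd's tortoise (slow, +1) and hare (fast, +2):
  init: slow=0, fast=0
  step 1: slow=1, fast=2
  step 2: slow=2, fast=4
  step 3: fast 4->5->None, no cycle

Cycle: no


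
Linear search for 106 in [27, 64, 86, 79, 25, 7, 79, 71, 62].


i=0: 27!=106
i=1: 64!=106
i=2: 86!=106
i=3: 79!=106
i=4: 25!=106
i=5: 7!=106
i=6: 79!=106
i=7: 71!=106
i=8: 62!=106

Not found, 9 comps


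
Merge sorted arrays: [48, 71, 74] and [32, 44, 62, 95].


Take 32 from B
Take 44 from B
Take 48 from A
Take 62 from B
Take 71 from A
Take 74 from A

Merged: [32, 44, 48, 62, 71, 74, 95]


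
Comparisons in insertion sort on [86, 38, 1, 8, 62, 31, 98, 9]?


Algorithm: insertion sort
Input: [86, 38, 1, 8, 62, 31, 98, 9]
Sorted: [1, 8, 9, 31, 38, 62, 86, 98]

19


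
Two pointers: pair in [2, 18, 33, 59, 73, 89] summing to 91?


lo=0(2)+hi=5(89)=91

Yes: 2+89=91


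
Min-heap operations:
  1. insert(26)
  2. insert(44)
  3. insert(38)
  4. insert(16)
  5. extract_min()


insert(26) -> [26]
insert(44) -> [26, 44]
insert(38) -> [26, 44, 38]
insert(16) -> [16, 26, 38, 44]
extract_min()->16, [26, 44, 38]

Final heap: [26, 44, 38]


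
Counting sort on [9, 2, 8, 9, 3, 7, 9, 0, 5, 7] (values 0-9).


Input: [9, 2, 8, 9, 3, 7, 9, 0, 5, 7]
Counts: [1, 0, 1, 1, 0, 1, 0, 2, 1, 3]

Sorted: [0, 2, 3, 5, 7, 7, 8, 9, 9, 9]


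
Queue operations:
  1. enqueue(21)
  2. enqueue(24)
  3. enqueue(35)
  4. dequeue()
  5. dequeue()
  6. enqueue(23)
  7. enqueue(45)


enqueue(21) -> [21]
enqueue(24) -> [21, 24]
enqueue(35) -> [21, 24, 35]
dequeue()->21, [24, 35]
dequeue()->24, [35]
enqueue(23) -> [35, 23]
enqueue(45) -> [35, 23, 45]

Final queue: [35, 23, 45]


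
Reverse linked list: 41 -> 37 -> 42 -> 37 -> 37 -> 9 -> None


Step 1: curr=41, set curr.next=prev(None) | reversed so far: 41
Step 2: curr=37, set curr.next=prev(41) | reversed so far: 37 -> 41
Step 3: curr=42, set curr.next=prev(37) | reversed so far: 42 -> 37 -> 41
Step 4: curr=37, set curr.next=prev(42) | reversed so far: 37 -> 42 -> 37 -> 41
Step 5: curr=37, set curr.next=prev(37) | reversed so far: 37 -> 37 -> 42 -> 37 -> 41
Step 6: curr=9, set curr.next=prev(37) | reversed so far: 9 -> 37 -> 37 -> 42 -> 37 -> 41

9 -> 37 -> 37 -> 42 -> 37 -> 41 -> None


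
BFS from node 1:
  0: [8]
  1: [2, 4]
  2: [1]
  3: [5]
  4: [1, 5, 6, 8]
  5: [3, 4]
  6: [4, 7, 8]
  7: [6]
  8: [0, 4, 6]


Visit 1, enqueue [2, 4]
Visit 2, enqueue []
Visit 4, enqueue [5, 6, 8]
Visit 5, enqueue [3]
Visit 6, enqueue [7]
Visit 8, enqueue [0]
Visit 3, enqueue []
Visit 7, enqueue []
Visit 0, enqueue []

BFS order: [1, 2, 4, 5, 6, 8, 3, 7, 0]


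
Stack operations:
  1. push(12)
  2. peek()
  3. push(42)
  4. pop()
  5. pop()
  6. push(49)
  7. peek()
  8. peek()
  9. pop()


push(12) -> [12]
peek()->12
push(42) -> [12, 42]
pop()->42, [12]
pop()->12, []
push(49) -> [49]
peek()->49
peek()->49
pop()->49, []

Final stack: []


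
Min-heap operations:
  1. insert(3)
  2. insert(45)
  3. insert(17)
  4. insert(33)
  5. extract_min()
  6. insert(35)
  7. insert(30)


insert(3) -> [3]
insert(45) -> [3, 45]
insert(17) -> [3, 45, 17]
insert(33) -> [3, 33, 17, 45]
extract_min()->3, [17, 33, 45]
insert(35) -> [17, 33, 45, 35]
insert(30) -> [17, 30, 45, 35, 33]

Final heap: [17, 30, 45, 35, 33]


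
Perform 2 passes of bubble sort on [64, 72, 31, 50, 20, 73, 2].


Initial: [64, 72, 31, 50, 20, 73, 2]
Pass 1: [64, 31, 50, 20, 72, 2, 73] (4 swaps)
Pass 2: [31, 50, 20, 64, 2, 72, 73] (4 swaps)

After 2 passes: [31, 50, 20, 64, 2, 72, 73]


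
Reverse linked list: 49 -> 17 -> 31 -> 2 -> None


Step 1: curr=49, set curr.next=prev(None) | reversed so far: 49
Step 2: curr=17, set curr.next=prev(49) | reversed so far: 17 -> 49
Step 3: curr=31, set curr.next=prev(17) | reversed so far: 31 -> 17 -> 49
Step 4: curr=2, set curr.next=prev(31) | reversed so far: 2 -> 31 -> 17 -> 49

2 -> 31 -> 17 -> 49 -> None


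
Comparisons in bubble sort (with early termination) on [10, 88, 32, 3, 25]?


Algorithm: bubble sort (with early termination)
Input: [10, 88, 32, 3, 25]
Sorted: [3, 10, 25, 32, 88]

10


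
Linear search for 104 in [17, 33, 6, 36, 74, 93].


i=0: 17!=104
i=1: 33!=104
i=2: 6!=104
i=3: 36!=104
i=4: 74!=104
i=5: 93!=104

Not found, 6 comps


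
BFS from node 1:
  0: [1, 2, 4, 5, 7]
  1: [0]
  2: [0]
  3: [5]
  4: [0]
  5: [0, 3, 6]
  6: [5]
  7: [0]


Visit 1, enqueue [0]
Visit 0, enqueue [2, 4, 5, 7]
Visit 2, enqueue []
Visit 4, enqueue []
Visit 5, enqueue [3, 6]
Visit 7, enqueue []
Visit 3, enqueue []
Visit 6, enqueue []

BFS order: [1, 0, 2, 4, 5, 7, 3, 6]


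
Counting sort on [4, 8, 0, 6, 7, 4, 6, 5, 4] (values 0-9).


Input: [4, 8, 0, 6, 7, 4, 6, 5, 4]
Counts: [1, 0, 0, 0, 3, 1, 2, 1, 1, 0]

Sorted: [0, 4, 4, 4, 5, 6, 6, 7, 8]


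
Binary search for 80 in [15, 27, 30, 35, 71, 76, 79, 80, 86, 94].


Step 1: lo=0, hi=9, mid=4, val=71
Step 2: lo=5, hi=9, mid=7, val=80

Found at index 7


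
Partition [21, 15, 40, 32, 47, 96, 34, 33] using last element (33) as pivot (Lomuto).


Pivot: 33
  21 <= 33: advance i (no swap)
  15 <= 33: advance i (no swap)
  32 <= 33: swap -> [21, 15, 32, 40, 47, 96, 34, 33]
Place pivot at 3: [21, 15, 32, 33, 47, 96, 34, 40]

Partitioned: [21, 15, 32, 33, 47, 96, 34, 40]


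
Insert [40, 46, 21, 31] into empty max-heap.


Insert 40: [40]
Insert 46: [46, 40]
Insert 21: [46, 40, 21]
Insert 31: [46, 40, 21, 31]

Final heap: [46, 40, 21, 31]


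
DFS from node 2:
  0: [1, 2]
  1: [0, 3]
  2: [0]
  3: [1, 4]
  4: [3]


Visit 2, push [0]
Visit 0, push [1]
Visit 1, push [3]
Visit 3, push [4]
Visit 4, push []

DFS order: [2, 0, 1, 3, 4]


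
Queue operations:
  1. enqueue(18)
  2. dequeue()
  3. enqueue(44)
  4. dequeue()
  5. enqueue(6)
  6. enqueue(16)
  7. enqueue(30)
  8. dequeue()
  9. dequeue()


enqueue(18) -> [18]
dequeue()->18, []
enqueue(44) -> [44]
dequeue()->44, []
enqueue(6) -> [6]
enqueue(16) -> [6, 16]
enqueue(30) -> [6, 16, 30]
dequeue()->6, [16, 30]
dequeue()->16, [30]

Final queue: [30]


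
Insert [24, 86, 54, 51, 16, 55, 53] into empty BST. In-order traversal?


Insert 24: root
Insert 86: R from 24
Insert 54: R from 24 -> L from 86
Insert 51: R from 24 -> L from 86 -> L from 54
Insert 16: L from 24
Insert 55: R from 24 -> L from 86 -> R from 54
Insert 53: R from 24 -> L from 86 -> L from 54 -> R from 51

In-order: [16, 24, 51, 53, 54, 55, 86]


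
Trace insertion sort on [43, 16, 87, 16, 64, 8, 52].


Initial: [43, 16, 87, 16, 64, 8, 52]
Insert 16: [16, 43, 87, 16, 64, 8, 52]
Insert 87: [16, 43, 87, 16, 64, 8, 52]
Insert 16: [16, 16, 43, 87, 64, 8, 52]
Insert 64: [16, 16, 43, 64, 87, 8, 52]
Insert 8: [8, 16, 16, 43, 64, 87, 52]
Insert 52: [8, 16, 16, 43, 52, 64, 87]

Sorted: [8, 16, 16, 43, 52, 64, 87]


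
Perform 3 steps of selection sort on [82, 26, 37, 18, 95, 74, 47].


Initial: [82, 26, 37, 18, 95, 74, 47]
Step 1: min=18 at 3
  Swap: [18, 26, 37, 82, 95, 74, 47]
Step 2: min=26 at 1
  Swap: [18, 26, 37, 82, 95, 74, 47]
Step 3: min=37 at 2
  Swap: [18, 26, 37, 82, 95, 74, 47]

After 3 steps: [18, 26, 37, 82, 95, 74, 47]


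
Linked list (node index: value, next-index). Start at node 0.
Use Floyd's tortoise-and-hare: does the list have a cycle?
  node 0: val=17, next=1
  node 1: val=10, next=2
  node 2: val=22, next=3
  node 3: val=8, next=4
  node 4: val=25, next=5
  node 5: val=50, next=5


Floyd's tortoise (slow, +1) and hare (fast, +2):
  init: slow=0, fast=0
  step 1: slow=1, fast=2
  step 2: slow=2, fast=4
  step 3: slow=3, fast=5
  step 4: slow=4, fast=5
  step 5: slow=5, fast=5
  slow == fast at node 5: cycle detected

Cycle: yes


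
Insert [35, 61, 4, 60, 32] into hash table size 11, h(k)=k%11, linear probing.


Insert 35: h=2 -> slot 2
Insert 61: h=6 -> slot 6
Insert 4: h=4 -> slot 4
Insert 60: h=5 -> slot 5
Insert 32: h=10 -> slot 10

Table: [None, None, 35, None, 4, 60, 61, None, None, None, 32]


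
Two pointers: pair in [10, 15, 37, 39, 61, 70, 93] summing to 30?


lo=0(10)+hi=6(93)=103
lo=0(10)+hi=5(70)=80
lo=0(10)+hi=4(61)=71
lo=0(10)+hi=3(39)=49
lo=0(10)+hi=2(37)=47
lo=0(10)+hi=1(15)=25

No pair found


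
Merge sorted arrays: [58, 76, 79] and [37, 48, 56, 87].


Take 37 from B
Take 48 from B
Take 56 from B
Take 58 from A
Take 76 from A
Take 79 from A

Merged: [37, 48, 56, 58, 76, 79, 87]


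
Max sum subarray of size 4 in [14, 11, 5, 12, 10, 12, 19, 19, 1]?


[0:4]: 42
[1:5]: 38
[2:6]: 39
[3:7]: 53
[4:8]: 60
[5:9]: 51

Max: 60 at [4:8]


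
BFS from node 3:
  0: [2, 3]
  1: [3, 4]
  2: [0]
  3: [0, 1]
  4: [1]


Visit 3, enqueue [0, 1]
Visit 0, enqueue [2]
Visit 1, enqueue [4]
Visit 2, enqueue []
Visit 4, enqueue []

BFS order: [3, 0, 1, 2, 4]


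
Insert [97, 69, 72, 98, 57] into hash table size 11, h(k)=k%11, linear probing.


Insert 97: h=9 -> slot 9
Insert 69: h=3 -> slot 3
Insert 72: h=6 -> slot 6
Insert 98: h=10 -> slot 10
Insert 57: h=2 -> slot 2

Table: [None, None, 57, 69, None, None, 72, None, None, 97, 98]


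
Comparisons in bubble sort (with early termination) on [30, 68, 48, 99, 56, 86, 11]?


Algorithm: bubble sort (with early termination)
Input: [30, 68, 48, 99, 56, 86, 11]
Sorted: [11, 30, 48, 56, 68, 86, 99]

21


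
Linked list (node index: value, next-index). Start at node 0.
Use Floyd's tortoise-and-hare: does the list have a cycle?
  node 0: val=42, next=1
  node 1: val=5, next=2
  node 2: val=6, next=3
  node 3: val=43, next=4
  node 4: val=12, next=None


Floyd's tortoise (slow, +1) and hare (fast, +2):
  init: slow=0, fast=0
  step 1: slow=1, fast=2
  step 2: slow=2, fast=4
  step 3: fast -> None, no cycle

Cycle: no


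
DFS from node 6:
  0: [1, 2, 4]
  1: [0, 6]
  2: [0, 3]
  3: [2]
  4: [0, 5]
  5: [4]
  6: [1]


Visit 6, push [1]
Visit 1, push [0]
Visit 0, push [4, 2]
Visit 2, push [3]
Visit 3, push []
Visit 4, push [5]
Visit 5, push []

DFS order: [6, 1, 0, 2, 3, 4, 5]


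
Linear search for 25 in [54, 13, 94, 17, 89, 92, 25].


i=0: 54!=25
i=1: 13!=25
i=2: 94!=25
i=3: 17!=25
i=4: 89!=25
i=5: 92!=25
i=6: 25==25 found!

Found at 6, 7 comps


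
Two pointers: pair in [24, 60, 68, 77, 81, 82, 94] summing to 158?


lo=0(24)+hi=6(94)=118
lo=1(60)+hi=6(94)=154
lo=2(68)+hi=6(94)=162
lo=2(68)+hi=5(82)=150
lo=3(77)+hi=5(82)=159
lo=3(77)+hi=4(81)=158

Yes: 77+81=158


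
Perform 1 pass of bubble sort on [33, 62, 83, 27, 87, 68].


Initial: [33, 62, 83, 27, 87, 68]
Pass 1: [33, 62, 27, 83, 68, 87] (2 swaps)

After 1 pass: [33, 62, 27, 83, 68, 87]


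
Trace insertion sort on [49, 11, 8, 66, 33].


Initial: [49, 11, 8, 66, 33]
Insert 11: [11, 49, 8, 66, 33]
Insert 8: [8, 11, 49, 66, 33]
Insert 66: [8, 11, 49, 66, 33]
Insert 33: [8, 11, 33, 49, 66]

Sorted: [8, 11, 33, 49, 66]


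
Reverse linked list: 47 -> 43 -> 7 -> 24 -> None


Step 1: curr=47, set curr.next=prev(None) | reversed so far: 47
Step 2: curr=43, set curr.next=prev(47) | reversed so far: 43 -> 47
Step 3: curr=7, set curr.next=prev(43) | reversed so far: 7 -> 43 -> 47
Step 4: curr=24, set curr.next=prev(7) | reversed so far: 24 -> 7 -> 43 -> 47

24 -> 7 -> 43 -> 47 -> None


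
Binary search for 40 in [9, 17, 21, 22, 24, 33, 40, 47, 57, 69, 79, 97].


Step 1: lo=0, hi=11, mid=5, val=33
Step 2: lo=6, hi=11, mid=8, val=57
Step 3: lo=6, hi=7, mid=6, val=40

Found at index 6


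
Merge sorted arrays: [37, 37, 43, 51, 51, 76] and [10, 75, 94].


Take 10 from B
Take 37 from A
Take 37 from A
Take 43 from A
Take 51 from A
Take 51 from A
Take 75 from B
Take 76 from A

Merged: [10, 37, 37, 43, 51, 51, 75, 76, 94]


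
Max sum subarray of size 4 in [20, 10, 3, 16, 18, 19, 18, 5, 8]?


[0:4]: 49
[1:5]: 47
[2:6]: 56
[3:7]: 71
[4:8]: 60
[5:9]: 50

Max: 71 at [3:7]


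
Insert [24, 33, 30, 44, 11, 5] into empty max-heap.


Insert 24: [24]
Insert 33: [33, 24]
Insert 30: [33, 24, 30]
Insert 44: [44, 33, 30, 24]
Insert 11: [44, 33, 30, 24, 11]
Insert 5: [44, 33, 30, 24, 11, 5]

Final heap: [44, 33, 30, 24, 11, 5]


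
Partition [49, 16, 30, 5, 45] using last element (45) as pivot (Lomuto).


Pivot: 45
  16 <= 45: swap -> [16, 49, 30, 5, 45]
  30 <= 45: swap -> [16, 30, 49, 5, 45]
  5 <= 45: swap -> [16, 30, 5, 49, 45]
Place pivot at 3: [16, 30, 5, 45, 49]

Partitioned: [16, 30, 5, 45, 49]


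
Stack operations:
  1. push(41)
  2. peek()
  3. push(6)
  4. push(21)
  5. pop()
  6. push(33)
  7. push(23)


push(41) -> [41]
peek()->41
push(6) -> [41, 6]
push(21) -> [41, 6, 21]
pop()->21, [41, 6]
push(33) -> [41, 6, 33]
push(23) -> [41, 6, 33, 23]

Final stack: [41, 6, 33, 23]


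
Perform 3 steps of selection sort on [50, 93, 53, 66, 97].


Initial: [50, 93, 53, 66, 97]
Step 1: min=50 at 0
  Swap: [50, 93, 53, 66, 97]
Step 2: min=53 at 2
  Swap: [50, 53, 93, 66, 97]
Step 3: min=66 at 3
  Swap: [50, 53, 66, 93, 97]

After 3 steps: [50, 53, 66, 93, 97]


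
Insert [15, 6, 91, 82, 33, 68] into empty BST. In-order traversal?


Insert 15: root
Insert 6: L from 15
Insert 91: R from 15
Insert 82: R from 15 -> L from 91
Insert 33: R from 15 -> L from 91 -> L from 82
Insert 68: R from 15 -> L from 91 -> L from 82 -> R from 33

In-order: [6, 15, 33, 68, 82, 91]


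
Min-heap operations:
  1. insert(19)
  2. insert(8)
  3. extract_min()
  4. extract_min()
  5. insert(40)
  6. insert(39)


insert(19) -> [19]
insert(8) -> [8, 19]
extract_min()->8, [19]
extract_min()->19, []
insert(40) -> [40]
insert(39) -> [39, 40]

Final heap: [39, 40]


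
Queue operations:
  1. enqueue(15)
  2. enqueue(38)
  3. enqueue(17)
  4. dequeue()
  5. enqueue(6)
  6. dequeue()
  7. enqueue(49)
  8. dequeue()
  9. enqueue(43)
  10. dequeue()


enqueue(15) -> [15]
enqueue(38) -> [15, 38]
enqueue(17) -> [15, 38, 17]
dequeue()->15, [38, 17]
enqueue(6) -> [38, 17, 6]
dequeue()->38, [17, 6]
enqueue(49) -> [17, 6, 49]
dequeue()->17, [6, 49]
enqueue(43) -> [6, 49, 43]
dequeue()->6, [49, 43]

Final queue: [49, 43]


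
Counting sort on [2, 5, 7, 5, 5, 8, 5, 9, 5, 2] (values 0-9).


Input: [2, 5, 7, 5, 5, 8, 5, 9, 5, 2]
Counts: [0, 0, 2, 0, 0, 5, 0, 1, 1, 1]

Sorted: [2, 2, 5, 5, 5, 5, 5, 7, 8, 9]


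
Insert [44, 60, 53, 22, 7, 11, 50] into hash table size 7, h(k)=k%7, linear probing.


Insert 44: h=2 -> slot 2
Insert 60: h=4 -> slot 4
Insert 53: h=4, 1 probes -> slot 5
Insert 22: h=1 -> slot 1
Insert 7: h=0 -> slot 0
Insert 11: h=4, 2 probes -> slot 6
Insert 50: h=1, 2 probes -> slot 3

Table: [7, 22, 44, 50, 60, 53, 11]


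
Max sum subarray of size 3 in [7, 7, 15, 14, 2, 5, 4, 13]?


[0:3]: 29
[1:4]: 36
[2:5]: 31
[3:6]: 21
[4:7]: 11
[5:8]: 22

Max: 36 at [1:4]


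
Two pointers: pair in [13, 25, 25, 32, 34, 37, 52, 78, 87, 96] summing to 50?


lo=0(13)+hi=9(96)=109
lo=0(13)+hi=8(87)=100
lo=0(13)+hi=7(78)=91
lo=0(13)+hi=6(52)=65
lo=0(13)+hi=5(37)=50

Yes: 13+37=50


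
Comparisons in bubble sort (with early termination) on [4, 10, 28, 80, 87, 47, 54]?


Algorithm: bubble sort (with early termination)
Input: [4, 10, 28, 80, 87, 47, 54]
Sorted: [4, 10, 28, 47, 54, 80, 87]

15


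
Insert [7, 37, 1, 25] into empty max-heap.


Insert 7: [7]
Insert 37: [37, 7]
Insert 1: [37, 7, 1]
Insert 25: [37, 25, 1, 7]

Final heap: [37, 25, 1, 7]


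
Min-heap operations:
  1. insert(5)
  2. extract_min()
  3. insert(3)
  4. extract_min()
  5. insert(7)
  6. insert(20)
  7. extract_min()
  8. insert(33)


insert(5) -> [5]
extract_min()->5, []
insert(3) -> [3]
extract_min()->3, []
insert(7) -> [7]
insert(20) -> [7, 20]
extract_min()->7, [20]
insert(33) -> [20, 33]

Final heap: [20, 33]


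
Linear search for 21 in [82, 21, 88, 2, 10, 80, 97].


i=0: 82!=21
i=1: 21==21 found!

Found at 1, 2 comps


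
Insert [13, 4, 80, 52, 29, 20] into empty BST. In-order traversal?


Insert 13: root
Insert 4: L from 13
Insert 80: R from 13
Insert 52: R from 13 -> L from 80
Insert 29: R from 13 -> L from 80 -> L from 52
Insert 20: R from 13 -> L from 80 -> L from 52 -> L from 29

In-order: [4, 13, 20, 29, 52, 80]


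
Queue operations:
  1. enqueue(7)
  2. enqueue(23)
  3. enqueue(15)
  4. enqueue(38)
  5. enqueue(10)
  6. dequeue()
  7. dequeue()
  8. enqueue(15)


enqueue(7) -> [7]
enqueue(23) -> [7, 23]
enqueue(15) -> [7, 23, 15]
enqueue(38) -> [7, 23, 15, 38]
enqueue(10) -> [7, 23, 15, 38, 10]
dequeue()->7, [23, 15, 38, 10]
dequeue()->23, [15, 38, 10]
enqueue(15) -> [15, 38, 10, 15]

Final queue: [15, 38, 10, 15]


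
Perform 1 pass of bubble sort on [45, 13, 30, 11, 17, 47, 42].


Initial: [45, 13, 30, 11, 17, 47, 42]
Pass 1: [13, 30, 11, 17, 45, 42, 47] (5 swaps)

After 1 pass: [13, 30, 11, 17, 45, 42, 47]


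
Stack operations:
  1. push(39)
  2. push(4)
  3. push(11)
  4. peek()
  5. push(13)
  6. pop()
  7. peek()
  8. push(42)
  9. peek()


push(39) -> [39]
push(4) -> [39, 4]
push(11) -> [39, 4, 11]
peek()->11
push(13) -> [39, 4, 11, 13]
pop()->13, [39, 4, 11]
peek()->11
push(42) -> [39, 4, 11, 42]
peek()->42

Final stack: [39, 4, 11, 42]


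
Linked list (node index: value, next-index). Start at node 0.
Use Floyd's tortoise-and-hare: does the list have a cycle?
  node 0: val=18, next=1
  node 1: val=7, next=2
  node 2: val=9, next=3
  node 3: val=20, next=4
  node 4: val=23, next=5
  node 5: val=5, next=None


Floyd's tortoise (slow, +1) and hare (fast, +2):
  init: slow=0, fast=0
  step 1: slow=1, fast=2
  step 2: slow=2, fast=4
  step 3: fast 4->5->None, no cycle

Cycle: no


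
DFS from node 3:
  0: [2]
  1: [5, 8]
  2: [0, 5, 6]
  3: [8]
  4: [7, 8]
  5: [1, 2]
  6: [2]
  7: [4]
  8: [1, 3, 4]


Visit 3, push [8]
Visit 8, push [4, 1]
Visit 1, push [5]
Visit 5, push [2]
Visit 2, push [6, 0]
Visit 0, push []
Visit 6, push []
Visit 4, push [7]
Visit 7, push []

DFS order: [3, 8, 1, 5, 2, 0, 6, 4, 7]


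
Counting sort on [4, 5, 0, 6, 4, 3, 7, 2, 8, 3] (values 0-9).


Input: [4, 5, 0, 6, 4, 3, 7, 2, 8, 3]
Counts: [1, 0, 1, 2, 2, 1, 1, 1, 1, 0]

Sorted: [0, 2, 3, 3, 4, 4, 5, 6, 7, 8]


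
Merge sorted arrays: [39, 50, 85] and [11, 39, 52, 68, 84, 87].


Take 11 from B
Take 39 from A
Take 39 from B
Take 50 from A
Take 52 from B
Take 68 from B
Take 84 from B
Take 85 from A

Merged: [11, 39, 39, 50, 52, 68, 84, 85, 87]


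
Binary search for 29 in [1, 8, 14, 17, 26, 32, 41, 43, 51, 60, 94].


Step 1: lo=0, hi=10, mid=5, val=32
Step 2: lo=0, hi=4, mid=2, val=14
Step 3: lo=3, hi=4, mid=3, val=17
Step 4: lo=4, hi=4, mid=4, val=26

Not found


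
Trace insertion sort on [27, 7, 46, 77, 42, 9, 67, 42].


Initial: [27, 7, 46, 77, 42, 9, 67, 42]
Insert 7: [7, 27, 46, 77, 42, 9, 67, 42]
Insert 46: [7, 27, 46, 77, 42, 9, 67, 42]
Insert 77: [7, 27, 46, 77, 42, 9, 67, 42]
Insert 42: [7, 27, 42, 46, 77, 9, 67, 42]
Insert 9: [7, 9, 27, 42, 46, 77, 67, 42]
Insert 67: [7, 9, 27, 42, 46, 67, 77, 42]
Insert 42: [7, 9, 27, 42, 42, 46, 67, 77]

Sorted: [7, 9, 27, 42, 42, 46, 67, 77]


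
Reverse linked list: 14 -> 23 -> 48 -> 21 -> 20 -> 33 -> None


Step 1: curr=14, set curr.next=prev(None) | reversed so far: 14
Step 2: curr=23, set curr.next=prev(14) | reversed so far: 23 -> 14
Step 3: curr=48, set curr.next=prev(23) | reversed so far: 48 -> 23 -> 14
Step 4: curr=21, set curr.next=prev(48) | reversed so far: 21 -> 48 -> 23 -> 14
Step 5: curr=20, set curr.next=prev(21) | reversed so far: 20 -> 21 -> 48 -> 23 -> 14
Step 6: curr=33, set curr.next=prev(20) | reversed so far: 33 -> 20 -> 21 -> 48 -> 23 -> 14

33 -> 20 -> 21 -> 48 -> 23 -> 14 -> None


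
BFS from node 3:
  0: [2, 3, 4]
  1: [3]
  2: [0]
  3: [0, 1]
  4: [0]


Visit 3, enqueue [0, 1]
Visit 0, enqueue [2, 4]
Visit 1, enqueue []
Visit 2, enqueue []
Visit 4, enqueue []

BFS order: [3, 0, 1, 2, 4]


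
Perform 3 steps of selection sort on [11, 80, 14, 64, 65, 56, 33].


Initial: [11, 80, 14, 64, 65, 56, 33]
Step 1: min=11 at 0
  Swap: [11, 80, 14, 64, 65, 56, 33]
Step 2: min=14 at 2
  Swap: [11, 14, 80, 64, 65, 56, 33]
Step 3: min=33 at 6
  Swap: [11, 14, 33, 64, 65, 56, 80]

After 3 steps: [11, 14, 33, 64, 65, 56, 80]
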